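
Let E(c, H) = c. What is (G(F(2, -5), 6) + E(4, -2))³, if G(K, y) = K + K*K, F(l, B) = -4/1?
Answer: 4096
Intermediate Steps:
F(l, B) = -4 (F(l, B) = -4*1 = -4)
G(K, y) = K + K²
(G(F(2, -5), 6) + E(4, -2))³ = (-4*(1 - 4) + 4)³ = (-4*(-3) + 4)³ = (12 + 4)³ = 16³ = 4096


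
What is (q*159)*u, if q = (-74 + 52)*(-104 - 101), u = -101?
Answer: -72426090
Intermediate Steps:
q = 4510 (q = -22*(-205) = 4510)
(q*159)*u = (4510*159)*(-101) = 717090*(-101) = -72426090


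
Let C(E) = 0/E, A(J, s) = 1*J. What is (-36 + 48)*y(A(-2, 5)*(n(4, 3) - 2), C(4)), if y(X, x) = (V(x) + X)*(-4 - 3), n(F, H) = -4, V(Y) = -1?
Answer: -924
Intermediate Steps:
A(J, s) = J
C(E) = 0
y(X, x) = 7 - 7*X (y(X, x) = (-1 + X)*(-4 - 3) = (-1 + X)*(-7) = 7 - 7*X)
(-36 + 48)*y(A(-2, 5)*(n(4, 3) - 2), C(4)) = (-36 + 48)*(7 - (-14)*(-4 - 2)) = 12*(7 - (-14)*(-6)) = 12*(7 - 7*12) = 12*(7 - 84) = 12*(-77) = -924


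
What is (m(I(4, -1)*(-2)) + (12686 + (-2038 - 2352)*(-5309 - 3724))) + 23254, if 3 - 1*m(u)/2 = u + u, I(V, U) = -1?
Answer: 39690808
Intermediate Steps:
m(u) = 6 - 4*u (m(u) = 6 - 2*(u + u) = 6 - 4*u)
(m(I(4, -1)*(-2)) + (12686 + (-2038 - 2352)*(-5309 - 3724))) + 23254 = ((6 - (-4)*(-2)) + (12686 + (-2038 - 2352)*(-5309 - 3724))) + 23254 = ((6 - 4*2) + (12686 - 4390*(-9033))) + 23254 = ((6 - 8) + (12686 + 39654870)) + 23254 = (-2 + 39667556) + 23254 = 39667554 + 23254 = 39690808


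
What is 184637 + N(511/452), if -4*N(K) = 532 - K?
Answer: 333583743/1808 ≈ 1.8450e+5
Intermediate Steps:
N(K) = -133 + K/4 (N(K) = -(532 - K)/4 = -133 + K/4)
184637 + N(511/452) = 184637 + (-133 + (511/452)/4) = 184637 + (-133 + (511*(1/452))/4) = 184637 + (-133 + (¼)*(511/452)) = 184637 + (-133 + 511/1808) = 184637 - 239953/1808 = 333583743/1808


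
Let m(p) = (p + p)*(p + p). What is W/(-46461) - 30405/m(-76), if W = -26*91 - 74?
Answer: -1356272945/1073434944 ≈ -1.2635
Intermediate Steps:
m(p) = 4*p² (m(p) = (2*p)*(2*p) = 4*p²)
W = -2440 (W = -2366 - 74 = -2440)
W/(-46461) - 30405/m(-76) = -2440/(-46461) - 30405/(4*(-76)²) = -2440*(-1/46461) - 30405/(4*5776) = 2440/46461 - 30405/23104 = -1356272945/1073434944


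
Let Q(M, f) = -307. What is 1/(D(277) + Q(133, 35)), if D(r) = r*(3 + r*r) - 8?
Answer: 1/21254449 ≈ 4.7049e-8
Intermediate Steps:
D(r) = -8 + r*(3 + r**2) (D(r) = r*(3 + r**2) - 8 = -8 + r*(3 + r**2))
1/(D(277) + Q(133, 35)) = 1/((-8 + 277**3 + 3*277) - 307) = 1/((-8 + 21253933 + 831) - 307) = 1/(21254756 - 307) = 1/21254449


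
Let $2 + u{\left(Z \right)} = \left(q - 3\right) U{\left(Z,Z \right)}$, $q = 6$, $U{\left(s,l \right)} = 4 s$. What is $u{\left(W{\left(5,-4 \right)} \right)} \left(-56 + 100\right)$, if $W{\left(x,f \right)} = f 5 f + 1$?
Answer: $42680$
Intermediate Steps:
$W{\left(x,f \right)} = 1 + 5 f^{2}$ ($W{\left(x,f \right)} = 5 f f + 1 = 5 f^{2} + 1 = 1 + 5 f^{2}$)
$u{\left(Z \right)} = -2 + 12 Z$ ($u{\left(Z \right)} = -2 + \left(6 - 3\right) 4 Z = -2 + 3 \cdot 4 Z = -2 + 12 Z$)
$u{\left(W{\left(5,-4 \right)} \right)} \left(-56 + 100\right) = \left(-2 + 12 \left(1 + 5 \left(-4\right)^{2}\right)\right) \left(-56 + 100\right) = \left(-2 + 12 \left(1 + 5 \cdot 16\right)\right) 44 = \left(-2 + 12 \left(1 + 80\right)\right) 44 = \left(-2 + 12 \cdot 81\right) 44 = \left(-2 + 972\right) 44 = 970 \cdot 44 = 42680$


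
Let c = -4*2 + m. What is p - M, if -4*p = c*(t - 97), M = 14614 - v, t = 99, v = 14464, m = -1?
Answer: -291/2 ≈ -145.50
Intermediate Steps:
c = -9 (c = -4*2 - 1 = -8 - 1 = -9)
M = 150 (M = 14614 - 1*14464 = 14614 - 14464 = 150)
p = 9/2 (p = -(-9)*(99 - 97)/4 = -(-9)*2/4 = -¼*(-18) = 9/2 ≈ 4.5000)
p - M = 9/2 - 1*150 = 9/2 - 150 = -291/2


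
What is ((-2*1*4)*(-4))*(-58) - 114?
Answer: -1970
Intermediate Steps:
((-2*1*4)*(-4))*(-58) - 114 = (-2*4*(-4))*(-58) - 114 = -8*(-4)*(-58) - 114 = 32*(-58) - 114 = -1856 - 114 = -1970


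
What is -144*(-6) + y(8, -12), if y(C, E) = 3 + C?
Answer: 875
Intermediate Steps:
-144*(-6) + y(8, -12) = -144*(-6) + (3 + 8) = 864 + 11 = 875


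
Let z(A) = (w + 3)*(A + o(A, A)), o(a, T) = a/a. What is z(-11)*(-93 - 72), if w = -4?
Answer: -1650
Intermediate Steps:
o(a, T) = 1
z(A) = -1 - A (z(A) = (-4 + 3)*(A + 1) = -(1 + A) = -1 - A)
z(-11)*(-93 - 72) = (-1 - 1*(-11))*(-93 - 72) = (-1 + 11)*(-165) = 10*(-165) = -1650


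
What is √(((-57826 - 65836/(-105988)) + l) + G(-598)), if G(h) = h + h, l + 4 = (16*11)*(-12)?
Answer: I*√42924003994119/26497 ≈ 247.26*I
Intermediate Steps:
l = -2116 (l = -4 + (16*11)*(-12) = -4 + 176*(-12) = -4 - 2112 = -2116)
G(h) = 2*h
√(((-57826 - 65836/(-105988)) + l) + G(-598)) = √(((-57826 - 65836/(-105988)) - 2116) + 2*(-598)) = √(((-57826 - 65836*(-1/105988)) - 2116) - 1196) = √(((-57826 + 16459/26497) - 2116) - 1196) = √((-1532199063/26497 - 2116) - 1196) = √(-1588266715/26497 - 1196) = √(-1619957127/26497) = I*√42924003994119/26497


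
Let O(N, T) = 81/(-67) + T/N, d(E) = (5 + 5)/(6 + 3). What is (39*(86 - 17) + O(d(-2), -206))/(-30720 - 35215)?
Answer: -838971/22088225 ≈ -0.037983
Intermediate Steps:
d(E) = 10/9
O(N, T) = -81/67 + T/N (O(N, T) = 81*(-1/67) + T/N = -81/67 + T/N)
(39*(86 - 17) + O(d(-2), -206))/(-30720 - 35215) = (39*(86 - 17) + (-81/67 - 206/10/9))/(-30720 - 35215) = (39*69 + (-81/67 - 206*9/10))/(-65935) = (2691 + (-81/67 - 927/5))*(-1/65935) = (2691 - 62514/335)*(-1/65935) = (838971/335)*(-1/65935) = -838971/22088225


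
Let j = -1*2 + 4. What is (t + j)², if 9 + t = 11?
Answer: 16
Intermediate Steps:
t = 2 (t = -9 + 11 = 2)
j = 2 (j = -2 + 4 = 2)
(t + j)² = (2 + 2)² = 4² = 16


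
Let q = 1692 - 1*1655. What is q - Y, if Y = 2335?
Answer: -2298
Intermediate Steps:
q = 37 (q = 1692 - 1655 = 37)
q - Y = 37 - 1*2335 = 37 - 2335 = -2298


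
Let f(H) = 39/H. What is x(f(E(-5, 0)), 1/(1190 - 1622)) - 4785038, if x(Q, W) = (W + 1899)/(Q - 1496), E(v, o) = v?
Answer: -15542802813739/3248208 ≈ -4.7850e+6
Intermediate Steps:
x(Q, W) = (1899 + W)/(-1496 + Q)
x(f(E(-5, 0)), 1/(1190 - 1622)) - 4785038 = (1899 + 1/(1190 - 1622))/(-1496 + 39/(-5)) - 4785038 = (1899 + 1/(-432))/(-1496 + 39*(-1/5)) - 4785038 = (1899 - 1/432)/(-1496 - 39/5) - 4785038 = (820367/432)/(-7519/5) - 4785038 = -5/7519*820367/432 - 4785038 = -4101835/3248208 - 4785038 = -15542802813739/3248208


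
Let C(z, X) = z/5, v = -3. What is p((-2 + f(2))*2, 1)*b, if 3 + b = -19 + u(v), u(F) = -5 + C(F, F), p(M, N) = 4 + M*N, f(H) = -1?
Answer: 276/5 ≈ 55.200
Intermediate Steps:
C(z, X) = z/5 (C(z, X) = z*(1/5) = z/5)
u(F) = -5 + F/5
b = -138/5 (b = -3 + (-19 + (-5 + (1/5)*(-3))) = -3 + (-19 + (-5 - 3/5)) = -3 + (-19 - 28/5) = -3 - 123/5 = -138/5 ≈ -27.600)
p((-2 + f(2))*2, 1)*b = (4 + ((-2 - 1)*2)*1)*(-138/5) = (4 - 3*2*1)*(-138/5) = (4 - 6*1)*(-138/5) = (4 - 6)*(-138/5) = -2*(-138/5) = 276/5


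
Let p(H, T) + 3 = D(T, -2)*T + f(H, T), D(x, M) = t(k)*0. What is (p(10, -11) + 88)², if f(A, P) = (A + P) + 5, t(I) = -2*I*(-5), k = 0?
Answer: 7921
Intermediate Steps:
t(I) = 10*I
D(x, M) = 0 (D(x, M) = (10*0)*0 = 0*0 = 0)
f(A, P) = 5 + A + P
p(H, T) = 2 + H + T (p(H, T) = -3 + (0*T + (5 + H + T)) = -3 + (0 + (5 + H + T)) = -3 + (5 + H + T) = 2 + H + T)
(p(10, -11) + 88)² = ((2 + 10 - 11) + 88)² = (1 + 88)² = 89² = 7921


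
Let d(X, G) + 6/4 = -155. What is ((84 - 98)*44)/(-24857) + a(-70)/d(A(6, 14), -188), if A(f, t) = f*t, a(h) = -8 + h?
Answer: 581500/1111463 ≈ 0.52318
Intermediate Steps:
d(X, G) = -313/2 (d(X, G) = -3/2 - 155 = -313/2)
((84 - 98)*44)/(-24857) + a(-70)/d(A(6, 14), -188) = ((84 - 98)*44)/(-24857) + (-8 - 70)/(-313/2) = -14*44*(-1/24857) - 78*(-2/313) = -616*(-1/24857) + 156/313 = 88/3551 + 156/313 = 581500/1111463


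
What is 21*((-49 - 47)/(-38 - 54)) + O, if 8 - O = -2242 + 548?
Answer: 39650/23 ≈ 1723.9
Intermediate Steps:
O = 1702 (O = 8 - (-2242 + 548) = 8 - 1*(-1694) = 8 + 1694 = 1702)
21*((-49 - 47)/(-38 - 54)) + O = 21*((-49 - 47)/(-38 - 54)) + 1702 = 21*(-96/(-92)) + 1702 = 21*(-96*(-1/92)) + 1702 = 21*(24/23) + 1702 = 504/23 + 1702 = 39650/23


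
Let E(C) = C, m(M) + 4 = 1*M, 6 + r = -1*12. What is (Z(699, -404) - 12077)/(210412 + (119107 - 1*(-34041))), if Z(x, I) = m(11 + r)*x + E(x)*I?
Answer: -151081/181780 ≈ -0.83112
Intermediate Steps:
r = -18 (r = -6 - 1*12 = -6 - 12 = -18)
m(M) = -4 + M (m(M) = -4 + 1*M = -4 + M)
Z(x, I) = -11*x + I*x (Z(x, I) = (-4 + (11 - 18))*x + x*I = (-4 - 7)*x + I*x = -11*x + I*x)
(Z(699, -404) - 12077)/(210412 + (119107 - 1*(-34041))) = (699*(-11 - 404) - 12077)/(210412 + (119107 - 1*(-34041))) = (699*(-415) - 12077)/(210412 + (119107 + 34041)) = (-290085 - 12077)/(210412 + 153148) = -302162/363560 = -302162*1/363560 = -151081/181780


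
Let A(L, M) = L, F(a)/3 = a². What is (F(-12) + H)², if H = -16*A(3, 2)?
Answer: 147456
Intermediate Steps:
F(a) = 3*a²
H = -48 (H = -16*3 = -48)
(F(-12) + H)² = (3*(-12)² - 48)² = (3*144 - 48)² = (432 - 48)² = 384² = 147456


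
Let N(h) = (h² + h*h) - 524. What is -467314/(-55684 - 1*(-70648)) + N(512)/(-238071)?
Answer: -19848585965/593749074 ≈ -33.429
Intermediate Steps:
N(h) = -524 + 2*h² (N(h) = (h² + h²) - 524 = 2*h² - 524 = -524 + 2*h²)
-467314/(-55684 - 1*(-70648)) + N(512)/(-238071) = -467314/(-55684 - 1*(-70648)) + (-524 + 2*512²)/(-238071) = -467314/(-55684 + 70648) + (-524 + 2*262144)*(-1/238071) = -467314/14964 + (-524 + 524288)*(-1/238071) = -467314*1/14964 + 523764*(-1/238071) = -233657/7482 - 174588/79357 = -19848585965/593749074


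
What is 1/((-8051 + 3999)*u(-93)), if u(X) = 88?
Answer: -1/356576 ≈ -2.8045e-6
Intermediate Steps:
1/((-8051 + 3999)*u(-93)) = 1/((-8051 + 3999)*88) = (1/88)/(-4052) = -1/4052*1/88 = -1/356576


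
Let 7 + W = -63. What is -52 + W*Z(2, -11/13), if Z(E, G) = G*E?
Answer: 864/13 ≈ 66.462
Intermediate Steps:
Z(E, G) = E*G
W = -70 (W = -7 - 63 = -70)
-52 + W*Z(2, -11/13) = -52 - 140*(-11/13) = -52 - 140*(-11*1/13) = -52 - 140*(-11)/13 = -52 - 70*(-22/13) = -52 + 1540/13 = 864/13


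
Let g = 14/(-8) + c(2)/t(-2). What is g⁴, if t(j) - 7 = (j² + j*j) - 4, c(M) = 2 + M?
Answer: 13845841/3748096 ≈ 3.6941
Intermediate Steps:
t(j) = 3 + 2*j² (t(j) = 7 + ((j² + j*j) - 4) = 7 + ((j² + j²) - 4) = 7 + (2*j² - 4) = 7 + (-4 + 2*j²) = 3 + 2*j²)
g = -61/44 (g = 14/(-8) + (2 + 2)/(3 + 2*(-2)²) = 14*(-⅛) + 4/(3 + 2*4) = -7/4 + 4/(3 + 8) = -7/4 + 4/11 = -61/44 ≈ -1.3864)
g⁴ = (-61/44)⁴ = 13845841/3748096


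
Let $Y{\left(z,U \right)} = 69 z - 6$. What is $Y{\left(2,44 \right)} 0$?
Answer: $0$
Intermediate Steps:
$Y{\left(z,U \right)} = -6 + 69 z$
$Y{\left(2,44 \right)} 0 = \left(-6 + 69 \cdot 2\right) 0 = \left(-6 + 138\right) 0 = 132 \cdot 0 = 0$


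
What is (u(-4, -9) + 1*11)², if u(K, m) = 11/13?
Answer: 23716/169 ≈ 140.33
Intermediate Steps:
u(K, m) = 11/13 (u(K, m) = 11*(1/13) = 11/13)
(u(-4, -9) + 1*11)² = (11/13 + 1*11)² = (11/13 + 11)² = (154/13)² = 23716/169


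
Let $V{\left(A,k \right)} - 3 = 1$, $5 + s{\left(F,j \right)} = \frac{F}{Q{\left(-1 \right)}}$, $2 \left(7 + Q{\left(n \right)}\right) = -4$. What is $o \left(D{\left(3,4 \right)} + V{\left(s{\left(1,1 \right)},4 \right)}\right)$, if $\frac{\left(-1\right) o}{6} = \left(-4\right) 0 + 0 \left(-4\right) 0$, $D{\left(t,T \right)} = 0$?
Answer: $0$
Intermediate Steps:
$Q{\left(n \right)} = -9$ ($Q{\left(n \right)} = -7 + \frac{1}{2} \left(-4\right) = -7 - 2 = -9$)
$s{\left(F,j \right)} = -5 - \frac{F}{9}$ ($s{\left(F,j \right)} = -5 + \frac{F}{-9} = -5 + F \left(- \frac{1}{9}\right) = -5 - \frac{F}{9}$)
$V{\left(A,k \right)} = 4$ ($V{\left(A,k \right)} = 3 + 1 = 4$)
$o = 0$ ($o = - 6 \left(\left(-4\right) 0 + 0 \left(-4\right) 0\right) = - 6 \left(0 + 0 \cdot 0\right) = - 6 \left(0 + 0\right) = \left(-6\right) 0 = 0$)
$o \left(D{\left(3,4 \right)} + V{\left(s{\left(1,1 \right)},4 \right)}\right) = 0 \left(0 + 4\right) = 0 \cdot 4 = 0$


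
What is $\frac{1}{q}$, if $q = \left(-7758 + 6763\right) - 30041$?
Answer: $- \frac{1}{31036} \approx -3.2221 \cdot 10^{-5}$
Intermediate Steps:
$q = -31036$ ($q = -995 - 30041 = -31036$)
$\frac{1}{q} = \frac{1}{-31036} = - \frac{1}{31036}$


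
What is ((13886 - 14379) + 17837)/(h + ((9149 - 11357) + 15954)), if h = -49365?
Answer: -17344/35619 ≈ -0.48693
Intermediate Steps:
((13886 - 14379) + 17837)/(h + ((9149 - 11357) + 15954)) = ((13886 - 14379) + 17837)/(-49365 + ((9149 - 11357) + 15954)) = (-493 + 17837)/(-49365 + (-2208 + 15954)) = 17344/(-49365 + 13746) = 17344/(-35619) = 17344*(-1/35619) = -17344/35619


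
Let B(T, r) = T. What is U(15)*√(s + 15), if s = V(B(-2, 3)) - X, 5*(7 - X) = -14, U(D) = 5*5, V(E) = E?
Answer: 20*√5 ≈ 44.721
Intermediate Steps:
U(D) = 25
X = 49/5 (X = 7 - ⅕*(-14) = 7 + 14/5 = 49/5 ≈ 9.8000)
s = -59/5 (s = -2 - 1*49/5 = -2 - 49/5 = -59/5 ≈ -11.800)
U(15)*√(s + 15) = 25*√(-59/5 + 15) = 25*√(16/5) = 25*(4*√5/5) = 20*√5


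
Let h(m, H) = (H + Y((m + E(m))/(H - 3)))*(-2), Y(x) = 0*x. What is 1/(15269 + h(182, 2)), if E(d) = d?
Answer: 1/15265 ≈ 6.5509e-5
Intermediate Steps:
Y(x) = 0
h(m, H) = -2*H (h(m, H) = (H + 0)*(-2) = H*(-2) = -2*H)
1/(15269 + h(182, 2)) = 1/(15269 - 2*2) = 1/(15269 - 4) = 1/15265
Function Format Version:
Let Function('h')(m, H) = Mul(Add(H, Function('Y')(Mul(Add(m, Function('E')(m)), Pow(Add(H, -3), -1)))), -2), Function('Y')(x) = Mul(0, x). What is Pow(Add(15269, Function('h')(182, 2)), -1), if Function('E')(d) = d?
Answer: Rational(1, 15265) ≈ 6.5509e-5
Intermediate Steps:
Function('Y')(x) = 0
Function('h')(m, H) = Mul(-2, H) (Function('h')(m, H) = Mul(Add(H, 0), -2) = Mul(H, -2) = Mul(-2, H))
Pow(Add(15269, Function('h')(182, 2)), -1) = Pow(Add(15269, Mul(-2, 2)), -1) = Pow(Add(15269, -4), -1) = Pow(15265, -1) = Rational(1, 15265)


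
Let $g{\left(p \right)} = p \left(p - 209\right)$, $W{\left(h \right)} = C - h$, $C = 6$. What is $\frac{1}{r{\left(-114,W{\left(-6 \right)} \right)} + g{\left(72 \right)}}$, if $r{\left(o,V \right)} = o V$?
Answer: $- \frac{1}{11232} \approx -8.9031 \cdot 10^{-5}$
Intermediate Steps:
$W{\left(h \right)} = 6 - h$
$g{\left(p \right)} = p \left(-209 + p\right)$
$r{\left(o,V \right)} = V o$
$\frac{1}{r{\left(-114,W{\left(-6 \right)} \right)} + g{\left(72 \right)}} = \frac{1}{\left(6 - -6\right) \left(-114\right) + 72 \left(-209 + 72\right)} = \frac{1}{\left(6 + 6\right) \left(-114\right) + 72 \left(-137\right)} = \frac{1}{12 \left(-114\right) - 9864} = \frac{1}{-1368 - 9864} = \frac{1}{-11232} = - \frac{1}{11232}$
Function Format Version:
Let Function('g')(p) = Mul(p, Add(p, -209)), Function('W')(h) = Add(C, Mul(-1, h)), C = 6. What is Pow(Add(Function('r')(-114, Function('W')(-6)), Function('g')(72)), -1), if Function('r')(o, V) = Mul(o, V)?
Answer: Rational(-1, 11232) ≈ -8.9031e-5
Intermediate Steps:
Function('W')(h) = Add(6, Mul(-1, h))
Function('g')(p) = Mul(p, Add(-209, p))
Function('r')(o, V) = Mul(V, o)
Pow(Add(Function('r')(-114, Function('W')(-6)), Function('g')(72)), -1) = Pow(Add(Mul(Add(6, Mul(-1, -6)), -114), Mul(72, Add(-209, 72))), -1) = Pow(Add(Mul(Add(6, 6), -114), Mul(72, -137)), -1) = Pow(Add(Mul(12, -114), -9864), -1) = Pow(Add(-1368, -9864), -1) = Pow(-11232, -1) = Rational(-1, 11232)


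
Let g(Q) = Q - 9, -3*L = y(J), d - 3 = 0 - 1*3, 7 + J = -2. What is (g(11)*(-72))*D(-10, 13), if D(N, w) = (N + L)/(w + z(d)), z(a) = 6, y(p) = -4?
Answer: 1248/19 ≈ 65.684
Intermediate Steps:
J = -9 (J = -7 - 2 = -9)
d = 0 (d = 3 + (0 - 1*3) = 3 + (0 - 3) = 3 - 3 = 0)
L = 4/3 (L = -⅓*(-4) = 4/3 ≈ 1.3333)
D(N, w) = (4/3 + N)/(6 + w) (D(N, w) = (N + 4/3)/(w + 6) = (4/3 + N)/(6 + w))
g(Q) = -9 + Q
(g(11)*(-72))*D(-10, 13) = ((-9 + 11)*(-72))*((4/3 - 10)/(6 + 13)) = (2*(-72))*(-26/3/19) = -144*(-26)/(19*3) = -144*(-26/57) = 1248/19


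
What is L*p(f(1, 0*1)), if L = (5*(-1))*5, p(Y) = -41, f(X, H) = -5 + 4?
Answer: 1025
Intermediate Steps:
f(X, H) = -1
L = -25 (L = -5*5 = -25)
L*p(f(1, 0*1)) = -25*(-41) = 1025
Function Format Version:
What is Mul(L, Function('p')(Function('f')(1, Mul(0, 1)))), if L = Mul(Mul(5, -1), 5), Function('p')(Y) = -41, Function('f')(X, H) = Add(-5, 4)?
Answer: 1025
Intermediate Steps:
Function('f')(X, H) = -1
L = -25 (L = Mul(-5, 5) = -25)
Mul(L, Function('p')(Function('f')(1, Mul(0, 1)))) = Mul(-25, -41) = 1025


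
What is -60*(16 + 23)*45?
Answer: -105300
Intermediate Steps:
-60*(16 + 23)*45 = -60*39*45 = -2340*45 = -105300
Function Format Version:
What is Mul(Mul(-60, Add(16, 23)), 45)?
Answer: -105300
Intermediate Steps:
Mul(Mul(-60, Add(16, 23)), 45) = Mul(Mul(-60, 39), 45) = Mul(-2340, 45) = -105300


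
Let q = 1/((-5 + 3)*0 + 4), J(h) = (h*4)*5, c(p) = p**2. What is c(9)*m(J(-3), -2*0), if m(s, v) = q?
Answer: 81/4 ≈ 20.250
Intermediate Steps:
J(h) = 20*h (J(h) = (4*h)*5 = 20*h)
q = 1/4 (q = 1/(-2*0 + 4) = 1/(0 + 4) = 1/4 ≈ 0.25000)
m(s, v) = 1/4
c(9)*m(J(-3), -2*0) = 9**2*(1/4) = 81*(1/4) = 81/4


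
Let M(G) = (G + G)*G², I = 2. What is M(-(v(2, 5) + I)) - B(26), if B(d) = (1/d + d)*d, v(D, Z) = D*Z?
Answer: -4133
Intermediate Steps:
M(G) = 2*G³ (M(G) = (2*G)*G² = 2*G³)
B(d) = d*(d + 1/d) (B(d) = (d + 1/d)*d = d*(d + 1/d))
M(-(v(2, 5) + I)) - B(26) = 2*(-(2*5 + 2))³ - (1 + 26²) = 2*(-(10 + 2))³ - (1 + 676) = 2*(-1*12)³ - 1*677 = 2*(-12)³ - 677 = 2*(-1728) - 677 = -3456 - 677 = -4133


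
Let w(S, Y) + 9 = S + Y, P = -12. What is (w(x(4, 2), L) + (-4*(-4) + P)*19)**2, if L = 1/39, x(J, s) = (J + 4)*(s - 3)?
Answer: 5299204/1521 ≈ 3484.0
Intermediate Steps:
x(J, s) = (-3 + s)*(4 + J) (x(J, s) = (4 + J)*(-3 + s) = (-3 + s)*(4 + J))
L = 1/39 ≈ 0.025641
w(S, Y) = -9 + S + Y (w(S, Y) = -9 + (S + Y) = -9 + S + Y)
(w(x(4, 2), L) + (-4*(-4) + P)*19)**2 = ((-9 + (-12 - 3*4 + 4*2 + 4*2) + 1/39) + (-4*(-4) - 12)*19)**2 = ((-9 + (-12 - 12 + 8 + 8) + 1/39) + (16 - 12)*19)**2 = ((-9 - 8 + 1/39) + 4*19)**2 = (-662/39 + 76)**2 = (2302/39)**2 = 5299204/1521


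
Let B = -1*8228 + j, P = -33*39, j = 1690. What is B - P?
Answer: -5251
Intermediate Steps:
P = -1287
B = -6538 (B = -1*8228 + 1690 = -8228 + 1690 = -6538)
B - P = -6538 - 1*(-1287) = -6538 + 1287 = -5251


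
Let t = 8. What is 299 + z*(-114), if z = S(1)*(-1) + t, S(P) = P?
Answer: -499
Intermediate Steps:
z = 7 (z = 1*(-1) + 8 = -1 + 8 = 7)
299 + z*(-114) = 299 + 7*(-114) = 299 - 798 = -499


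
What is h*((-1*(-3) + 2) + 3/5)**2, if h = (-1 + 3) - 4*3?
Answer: -1568/5 ≈ -313.60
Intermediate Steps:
h = -10 (h = 2 - 12 = -10)
h*((-1*(-3) + 2) + 3/5)**2 = -10*((-1*(-3) + 2) + 3/5)**2 = -10*((3 + 2) + 3*(1/5))**2 = -10*(5 + 3/5)**2 = -10*(28/5)**2 = -10*784/25 = -1568/5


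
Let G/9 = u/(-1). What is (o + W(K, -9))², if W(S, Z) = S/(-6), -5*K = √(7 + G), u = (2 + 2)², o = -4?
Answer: (120 - I*√137)²/900 ≈ 15.848 - 3.1213*I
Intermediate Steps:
u = 16 (u = 4² = 16)
G = -144 (G = 9*(16/(-1)) = 9*(16*(-1)) = 9*(-16) = -144)
K = -I*√137/5 (K = -√(7 - 144)/5 = -I*√137/5 ≈ -2.3409*I)
W(S, Z) = -S/6 (W(S, Z) = S*(-⅙) = -S/6)
(o + W(K, -9))² = (-4 - (-1)*I*√137/30)² = (-4 + I*√137/30)²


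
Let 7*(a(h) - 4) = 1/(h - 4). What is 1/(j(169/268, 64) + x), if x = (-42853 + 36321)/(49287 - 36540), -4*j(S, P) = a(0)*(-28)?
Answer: 50988/1388789 ≈ 0.036714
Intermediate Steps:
a(h) = 4 + 1/(7*(-4 + h)) (a(h) = 4 + 1/(7*(h - 4)) = 4 + 1/(7*(-4 + h)))
j(S, P) = 111/4 (j(S, P) = -(-111 + 28*0)/(7*(-4 + 0))*(-28)/4 = -(⅐)*(-111 + 0)/(-4)*(-28)/4 = -(⅐)*(-¼)*(-111)*(-28)/4 = -111*(-28)/112 = -¼*(-111) = 111/4)
x = -6532/12747 ≈ -0.51243
1/(j(169/268, 64) + x) = 1/(111/4 - 6532/12747) = 1/(1388789/50988) = 50988/1388789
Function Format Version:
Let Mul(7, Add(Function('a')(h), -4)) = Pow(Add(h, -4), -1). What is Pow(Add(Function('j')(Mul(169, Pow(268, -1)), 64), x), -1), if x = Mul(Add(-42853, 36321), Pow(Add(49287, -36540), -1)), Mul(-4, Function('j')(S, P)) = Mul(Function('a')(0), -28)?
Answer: Rational(50988, 1388789) ≈ 0.036714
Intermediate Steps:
Function('a')(h) = Add(4, Mul(Rational(1, 7), Pow(Add(-4, h), -1))) (Function('a')(h) = Add(4, Mul(Rational(1, 7), Pow(Add(h, -4), -1))) = Add(4, Mul(Rational(1, 7), Pow(Add(-4, h), -1))))
Function('j')(S, P) = Rational(111, 4) (Function('j')(S, P) = Mul(Rational(-1, 4), Mul(Mul(Rational(1, 7), Pow(Add(-4, 0), -1), Add(-111, Mul(28, 0))), -28)) = Mul(Rational(-1, 4), Mul(Mul(Rational(1, 7), Pow(-4, -1), Add(-111, 0)), -28)) = Mul(Rational(-1, 4), Mul(Mul(Rational(1, 7), Rational(-1, 4), -111), -28)) = Mul(Rational(-1, 4), Mul(Rational(111, 28), -28)) = Mul(Rational(-1, 4), -111) = Rational(111, 4))
x = Rational(-6532, 12747) (x = Mul(-6532, Pow(12747, -1)) = Mul(-6532, Rational(1, 12747)) = Rational(-6532, 12747) ≈ -0.51243)
Pow(Add(Function('j')(Mul(169, Pow(268, -1)), 64), x), -1) = Pow(Add(Rational(111, 4), Rational(-6532, 12747)), -1) = Pow(Rational(1388789, 50988), -1) = Rational(50988, 1388789)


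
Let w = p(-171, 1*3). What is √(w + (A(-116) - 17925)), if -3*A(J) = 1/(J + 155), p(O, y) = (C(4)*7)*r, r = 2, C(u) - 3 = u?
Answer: 8*I*√423670/39 ≈ 133.52*I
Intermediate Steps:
C(u) = 3 + u
p(O, y) = 98 (p(O, y) = ((3 + 4)*7)*2 = (7*7)*2 = 49*2 = 98)
A(J) = -1/(3*(155 + J)) (A(J) = -1/(3*(J + 155)) = -1/(3*(155 + J)))
w = 98
√(w + (A(-116) - 17925)) = √(98 + (-1/(465 + 3*(-116)) - 17925)) = √(98 + (-1/(465 - 348) - 17925)) = √(98 + (-1/117 - 17925)) = √(98 - 2097226/117) = √(-2085760/117) = 8*I*√423670/39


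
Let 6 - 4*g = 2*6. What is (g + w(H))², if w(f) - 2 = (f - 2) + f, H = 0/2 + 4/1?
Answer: 169/4 ≈ 42.250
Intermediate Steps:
g = -3/2 (g = 3/2 - 6/2 = 3/2 - ¼*12 = 3/2 - 3 = -3/2 ≈ -1.5000)
H = 4 (H = 0*(½) + 4*1 = 0 + 4 = 4)
w(f) = 2*f (w(f) = 2 + ((f - 2) + f) = 2 + ((-2 + f) + f) = 2 + (-2 + 2*f) = 2*f)
(g + w(H))² = (-3/2 + 2*4)² = (-3/2 + 8)² = (13/2)² = 169/4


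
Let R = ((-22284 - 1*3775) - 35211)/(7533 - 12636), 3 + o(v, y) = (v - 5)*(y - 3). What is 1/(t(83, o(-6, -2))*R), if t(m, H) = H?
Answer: 5103/3186040 ≈ 0.0016017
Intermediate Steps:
o(v, y) = -3 + (-5 + v)*(-3 + y) (o(v, y) = -3 + (v - 5)*(y - 3) = -3 + (-5 + v)*(-3 + y))
R = 61270/5103 (R = ((-22284 - 3775) - 35211)/(-5103) = (-26059 - 35211)*(-1/5103) = -61270*(-1/5103) = 61270/5103 ≈ 12.007)
1/(t(83, o(-6, -2))*R) = 1/((12 - 5*(-2) - 3*(-6) - 6*(-2))*(61270/5103)) = (5103/61270)/(12 + 10 + 18 + 12) = (5103/61270)/52 = (1/52)*(5103/61270) = 5103/3186040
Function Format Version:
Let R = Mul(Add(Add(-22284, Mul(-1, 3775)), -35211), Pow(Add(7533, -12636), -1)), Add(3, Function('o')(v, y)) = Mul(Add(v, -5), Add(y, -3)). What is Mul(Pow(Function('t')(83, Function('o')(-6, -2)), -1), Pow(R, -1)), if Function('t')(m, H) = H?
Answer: Rational(5103, 3186040) ≈ 0.0016017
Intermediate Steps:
Function('o')(v, y) = Add(-3, Mul(Add(-5, v), Add(-3, y))) (Function('o')(v, y) = Add(-3, Mul(Add(v, -5), Add(y, -3))) = Add(-3, Mul(Add(-5, v), Add(-3, y))))
R = Rational(61270, 5103) (R = Mul(Add(Add(-22284, -3775), -35211), Pow(-5103, -1)) = Mul(Add(-26059, -35211), Rational(-1, 5103)) = Mul(-61270, Rational(-1, 5103)) = Rational(61270, 5103) ≈ 12.007)
Mul(Pow(Function('t')(83, Function('o')(-6, -2)), -1), Pow(R, -1)) = Mul(Pow(Add(12, Mul(-5, -2), Mul(-3, -6), Mul(-6, -2)), -1), Pow(Rational(61270, 5103), -1)) = Mul(Pow(Add(12, 10, 18, 12), -1), Rational(5103, 61270)) = Mul(Pow(52, -1), Rational(5103, 61270)) = Mul(Rational(1, 52), Rational(5103, 61270)) = Rational(5103, 3186040)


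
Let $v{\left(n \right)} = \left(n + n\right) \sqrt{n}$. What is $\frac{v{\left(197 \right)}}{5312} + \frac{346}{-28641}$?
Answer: $- \frac{346}{28641} + \frac{197 \sqrt{197}}{2656} \approx 1.029$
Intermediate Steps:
$v{\left(n \right)} = 2 n^{\frac{3}{2}}$ ($v{\left(n \right)} = 2 n \sqrt{n} = 2 n^{\frac{3}{2}}$)
$\frac{v{\left(197 \right)}}{5312} + \frac{346}{-28641} = \frac{2 \cdot 197^{\frac{3}{2}}}{5312} + \frac{346}{-28641} = 2 \cdot 197 \sqrt{197} \cdot \frac{1}{5312} + 346 \left(- \frac{1}{28641}\right) = 394 \sqrt{197} \cdot \frac{1}{5312} - \frac{346}{28641} = \frac{197 \sqrt{197}}{2656} - \frac{346}{28641} = - \frac{346}{28641} + \frac{197 \sqrt{197}}{2656}$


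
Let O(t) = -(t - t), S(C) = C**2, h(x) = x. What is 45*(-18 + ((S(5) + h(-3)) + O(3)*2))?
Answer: 180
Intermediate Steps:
O(t) = 0 (O(t) = -1*0 = 0)
45*(-18 + ((S(5) + h(-3)) + O(3)*2)) = 45*(-18 + ((5**2 - 3) + 0*2)) = 45*(-18 + ((25 - 3) + 0)) = 45*(-18 + (22 + 0)) = 45*(-18 + 22) = 45*4 = 180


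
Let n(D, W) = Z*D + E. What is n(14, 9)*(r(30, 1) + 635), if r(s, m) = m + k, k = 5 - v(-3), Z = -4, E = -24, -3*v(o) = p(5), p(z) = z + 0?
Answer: -154240/3 ≈ -51413.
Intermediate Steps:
p(z) = z
v(o) = -5/3 (v(o) = -1/3*5 = -5/3)
n(D, W) = -24 - 4*D (n(D, W) = -4*D - 24 = -24 - 4*D)
k = 20/3 (k = 5 - 1*(-5/3) = 5 + 5/3 = 20/3 ≈ 6.6667)
r(s, m) = 20/3 + m (r(s, m) = m + 20/3 = 20/3 + m)
n(14, 9)*(r(30, 1) + 635) = (-24 - 4*14)*((20/3 + 1) + 635) = (-24 - 56)*(23/3 + 635) = -80*1928/3 = -154240/3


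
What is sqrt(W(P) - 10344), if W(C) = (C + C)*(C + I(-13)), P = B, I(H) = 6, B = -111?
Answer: sqrt(12966) ≈ 113.87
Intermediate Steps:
P = -111
W(C) = 2*C*(6 + C) (W(C) = (C + C)*(C + 6) = (2*C)*(6 + C) = 2*C*(6 + C))
sqrt(W(P) - 10344) = sqrt(2*(-111)*(6 - 111) - 10344) = sqrt(2*(-111)*(-105) - 10344) = sqrt(23310 - 10344) = sqrt(12966)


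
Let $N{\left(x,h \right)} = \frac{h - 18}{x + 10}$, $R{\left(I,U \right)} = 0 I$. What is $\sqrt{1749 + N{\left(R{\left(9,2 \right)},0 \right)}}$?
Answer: $\frac{4 \sqrt{2730}}{5} \approx 41.799$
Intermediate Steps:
$R{\left(I,U \right)} = 0$
$N{\left(x,h \right)} = \frac{-18 + h}{10 + x}$
$\sqrt{1749 + N{\left(R{\left(9,2 \right)},0 \right)}} = \sqrt{1749 + \frac{-18 + 0}{10 + 0}} = \sqrt{1749 + \frac{1}{10} \left(-18\right)} = \sqrt{1749 - \frac{9}{5}} = \sqrt{\frac{8736}{5}} = \frac{4 \sqrt{2730}}{5}$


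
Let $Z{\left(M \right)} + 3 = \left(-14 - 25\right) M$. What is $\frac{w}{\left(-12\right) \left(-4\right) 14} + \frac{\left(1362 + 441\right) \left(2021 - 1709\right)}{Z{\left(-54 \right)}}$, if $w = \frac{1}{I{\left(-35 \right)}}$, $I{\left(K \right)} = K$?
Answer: $\frac{4410281539}{16487520} \approx 267.49$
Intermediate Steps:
$Z{\left(M \right)} = -3 - 39 M$ ($Z{\left(M \right)} = -3 + \left(-14 - 25\right) M = -3 - 39 M$)
$w = - \frac{1}{35}$ ($w = \frac{1}{-35} = - \frac{1}{35} \approx -0.028571$)
$\frac{w}{\left(-12\right) \left(-4\right) 14} + \frac{\left(1362 + 441\right) \left(2021 - 1709\right)}{Z{\left(-54 \right)}} = - \frac{1}{35 \left(-12\right) \left(-4\right) 14} + \frac{\left(1362 + 441\right) \left(2021 - 1709\right)}{-3 - -2106} = - \frac{1}{35 \cdot 48 \cdot 14} + \frac{1803 \cdot 312}{-3 + 2106} = - \frac{1}{35 \cdot 672} + \frac{562536}{2103} = \left(- \frac{1}{35}\right) \frac{1}{672} + 562536 \cdot \frac{1}{2103} = - \frac{1}{23520} + \frac{187512}{701} = \frac{4410281539}{16487520}$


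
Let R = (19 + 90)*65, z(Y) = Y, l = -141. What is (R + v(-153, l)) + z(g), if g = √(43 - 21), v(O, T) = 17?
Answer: 7102 + √22 ≈ 7106.7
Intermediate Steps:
g = √22 ≈ 4.6904
R = 7085 (R = 109*65 = 7085)
(R + v(-153, l)) + z(g) = (7085 + 17) + √22 = 7102 + √22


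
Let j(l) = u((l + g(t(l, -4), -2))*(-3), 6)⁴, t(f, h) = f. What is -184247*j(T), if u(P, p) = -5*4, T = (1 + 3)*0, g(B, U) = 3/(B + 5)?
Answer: -29479520000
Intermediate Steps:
g(B, U) = 3/(5 + B)
T = 0 (T = 4*0 = 0)
u(P, p) = -20
j(l) = 160000 (j(l) = (-20)⁴ = 160000)
-184247*j(T) = -184247*160000 = -29479520000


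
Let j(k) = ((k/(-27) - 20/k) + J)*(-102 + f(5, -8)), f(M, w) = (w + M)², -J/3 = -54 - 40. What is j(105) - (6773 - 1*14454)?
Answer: -381478/21 ≈ -18166.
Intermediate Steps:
J = 282 (J = -3*(-54 - 40) = -3*(-94) = 282)
f(M, w) = (M + w)²
j(k) = -26226 + 1860/k + 31*k/9 (j(k) = ((k/(-27) - 20/k) + 282)*(-102 + (5 - 8)²) = ((k*(-1/27) - 20/k) + 282)*(-102 + (-3)²) = ((-k/27 - 20/k) + 282)*(-102 + 9) = ((-20/k - k/27) + 282)*(-93) = (282 - 20/k - k/27)*(-93) = -26226 + 1860/k + 31*k/9)
j(105) - (6773 - 1*14454) = (-26226 + 1860/105 + (31/9)*105) - (6773 - 1*14454) = (-26226 + 1860*(1/105) + 1085/3) - (6773 - 14454) = (-26226 + 124/7 + 1085/3) - 1*(-7681) = -542779/21 + 7681 = -381478/21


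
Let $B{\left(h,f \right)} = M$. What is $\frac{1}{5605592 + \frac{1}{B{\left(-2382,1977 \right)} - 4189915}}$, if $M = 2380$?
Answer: $\frac{4187535}{23473612695719} \approx 1.7839 \cdot 10^{-7}$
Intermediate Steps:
$B{\left(h,f \right)} = 2380$
$\frac{1}{5605592 + \frac{1}{B{\left(-2382,1977 \right)} - 4189915}} = \frac{1}{5605592 + \frac{1}{2380 - 4189915}} = \frac{1}{5605592 + \frac{1}{-4187535}} = \frac{1}{5605592 - \frac{1}{4187535}} = \frac{1}{\frac{23473612695719}{4187535}} = \frac{4187535}{23473612695719}$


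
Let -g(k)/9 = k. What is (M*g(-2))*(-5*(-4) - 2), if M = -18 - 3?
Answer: -6804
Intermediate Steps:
g(k) = -9*k
M = -21
(M*g(-2))*(-5*(-4) - 2) = (-(-189)*(-2))*(-5*(-4) - 2) = (-21*18)*(20 - 2) = -378*18 = -6804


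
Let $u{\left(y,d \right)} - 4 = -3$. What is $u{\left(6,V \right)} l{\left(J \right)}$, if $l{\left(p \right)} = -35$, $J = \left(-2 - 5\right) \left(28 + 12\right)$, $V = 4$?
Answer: $-35$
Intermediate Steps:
$J = -280$ ($J = \left(-7\right) 40 = -280$)
$u{\left(y,d \right)} = 1$ ($u{\left(y,d \right)} = 4 - 3 = 1$)
$u{\left(6,V \right)} l{\left(J \right)} = 1 \left(-35\right) = -35$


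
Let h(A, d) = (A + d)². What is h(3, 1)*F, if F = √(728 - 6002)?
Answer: 48*I*√586 ≈ 1162.0*I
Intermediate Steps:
F = 3*I*√586 (F = √(-5274) = 3*I*√586 ≈ 72.622*I)
h(3, 1)*F = (3 + 1)²*(3*I*√586) = 4²*(3*I*√586) = 16*(3*I*√586) = 48*I*√586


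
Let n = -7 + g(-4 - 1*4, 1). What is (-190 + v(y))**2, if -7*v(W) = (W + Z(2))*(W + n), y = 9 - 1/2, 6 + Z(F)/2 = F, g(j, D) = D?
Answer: 28355625/784 ≈ 36168.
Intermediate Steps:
Z(F) = -12 + 2*F
n = -6 (n = -7 + 1 = -6)
y = 17/2 (y = 9 - 1*1/2 = 9 - 1/2 = 17/2 ≈ 8.5000)
v(W) = -(-8 + W)*(-6 + W)/7 (v(W) = -(W + (-12 + 2*2))*(W - 6)/7 = -(W + (-12 + 4))*(-6 + W)/7 = -(W - 8)*(-6 + W)/7 = -(-8 + W)*(-6 + W)/7)
(-190 + v(y))**2 = (-190 + (-48/7 + 2*(17/2) - (17/2)**2/7))**2 = (-190 + (-48/7 + 17 - 1/7*289/4))**2 = (-190 + (-48/7 + 17 - 289/28))**2 = (-190 - 5/28)**2 = (-5325/28)**2 = 28355625/784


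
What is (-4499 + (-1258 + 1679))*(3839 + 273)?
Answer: -16768736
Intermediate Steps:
(-4499 + (-1258 + 1679))*(3839 + 273) = (-4499 + 421)*4112 = -4078*4112 = -16768736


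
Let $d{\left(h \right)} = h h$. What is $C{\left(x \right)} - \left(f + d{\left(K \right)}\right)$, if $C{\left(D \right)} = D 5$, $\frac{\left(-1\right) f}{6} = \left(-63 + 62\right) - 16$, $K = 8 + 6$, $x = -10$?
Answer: $-348$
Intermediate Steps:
$K = 14$
$d{\left(h \right)} = h^{2}$
$f = 102$ ($f = - 6 \left(\left(-63 + 62\right) - 16\right) = - 6 \left(-1 - 16\right) = \left(-6\right) \left(-17\right) = 102$)
$C{\left(D \right)} = 5 D$
$C{\left(x \right)} - \left(f + d{\left(K \right)}\right) = 5 \left(-10\right) - \left(102 + 14^{2}\right) = -50 - \left(102 + 196\right) = -50 - 298 = -348$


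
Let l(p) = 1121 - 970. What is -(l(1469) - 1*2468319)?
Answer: 2468168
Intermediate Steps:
l(p) = 151
-(l(1469) - 1*2468319) = -(151 - 1*2468319) = -(151 - 2468319) = -1*(-2468168) = 2468168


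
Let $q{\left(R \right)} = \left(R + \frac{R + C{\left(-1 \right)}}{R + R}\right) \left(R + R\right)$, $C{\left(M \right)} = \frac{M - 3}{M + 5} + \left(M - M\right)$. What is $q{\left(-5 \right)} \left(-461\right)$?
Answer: $-20284$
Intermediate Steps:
$C{\left(M \right)} = \frac{-3 + M}{5 + M}$ ($C{\left(M \right)} = \frac{-3 + M}{5 + M} + 0 = \frac{-3 + M}{5 + M}$)
$q{\left(R \right)} = 2 R \left(R + \frac{-1 + R}{2 R}\right)$ ($q{\left(R \right)} = \left(R + \frac{R + \frac{-3 - 1}{5 - 1}}{R + R}\right) \left(R + R\right) = \left(R + \frac{R + \frac{1}{4} \left(-4\right)}{2 R}\right) 2 R = \left(R + \left(R + \frac{1}{4} \left(-4\right)\right) \frac{1}{2 R}\right) 2 R = \left(R + \left(R - 1\right) \frac{1}{2 R}\right) 2 R = \left(R + \left(-1 + R\right) \frac{1}{2 R}\right) 2 R = \left(R + \frac{-1 + R}{2 R}\right) 2 R = 2 R \left(R + \frac{-1 + R}{2 R}\right)$)
$q{\left(-5 \right)} \left(-461\right) = \left(-1 - 5 + 2 \left(-5\right)^{2}\right) \left(-461\right) = \left(-1 - 5 + 2 \cdot 25\right) \left(-461\right) = \left(-1 - 5 + 50\right) \left(-461\right) = 44 \left(-461\right) = -20284$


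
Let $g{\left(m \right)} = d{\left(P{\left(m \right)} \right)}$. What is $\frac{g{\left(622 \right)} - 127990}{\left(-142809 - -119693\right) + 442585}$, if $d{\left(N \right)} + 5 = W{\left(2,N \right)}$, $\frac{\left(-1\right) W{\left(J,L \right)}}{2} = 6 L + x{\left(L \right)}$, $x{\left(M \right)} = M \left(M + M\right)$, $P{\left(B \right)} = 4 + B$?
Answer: $- \frac{1703011}{419469} \approx -4.0599$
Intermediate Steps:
$x{\left(M \right)} = 2 M^{2}$ ($x{\left(M \right)} = M 2 M = 2 M^{2}$)
$W{\left(J,L \right)} = - 12 L - 4 L^{2}$ ($W{\left(J,L \right)} = - 2 \left(6 L + 2 L^{2}\right) = - 2 \left(2 L^{2} + 6 L\right) = - 12 L - 4 L^{2}$)
$d{\left(N \right)} = -5 + 4 N \left(-3 - N\right)$
$g{\left(m \right)} = -53 - 12 m - 4 \left(4 + m\right)^{2}$ ($g{\left(m \right)} = -5 - 12 \left(4 + m\right) - 4 \left(4 + m\right)^{2} = -5 - \left(48 + 12 m\right) - 4 \left(4 + m\right)^{2} = -53 - 12 m - 4 \left(4 + m\right)^{2}$)
$\frac{g{\left(622 \right)} - 127990}{\left(-142809 - -119693\right) + 442585} = \frac{\left(-117 - 27368 - 4 \cdot 622^{2}\right) - 127990}{\left(-142809 - -119693\right) + 442585} = \frac{\left(-117 - 27368 - 1547536\right) - 127990}{\left(-142809 + 119693\right) + 442585} = \frac{\left(-117 - 27368 - 1547536\right) - 127990}{-23116 + 442585} = \frac{-1575021 - 127990}{419469} = \left(-1703011\right) \frac{1}{419469} = - \frac{1703011}{419469}$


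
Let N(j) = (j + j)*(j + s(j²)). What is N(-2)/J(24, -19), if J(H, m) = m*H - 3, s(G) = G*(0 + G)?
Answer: 56/459 ≈ 0.12200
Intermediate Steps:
s(G) = G² (s(G) = G*G = G²)
J(H, m) = -3 + H*m (J(H, m) = H*m - 3 = -3 + H*m)
N(j) = 2*j*(j + j⁴) (N(j) = (j + j)*(j + (j²)²) = (2*j)*(j + j⁴) = 2*j*(j + j⁴))
N(-2)/J(24, -19) = (2*(-2)²*(1 + (-2)³))/(-3 + 24*(-19)) = (2*4*(1 - 8))/(-3 - 456) = (2*4*(-7))/(-459) = -56*(-1/459) = 56/459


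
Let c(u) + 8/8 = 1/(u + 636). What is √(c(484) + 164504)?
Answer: √12897035270/280 ≈ 405.59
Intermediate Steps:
c(u) = -1 + 1/(636 + u) (c(u) = -1 + 1/(u + 636) = -1 + 1/(636 + u))
√(c(484) + 164504) = √((-635 - 1*484)/(636 + 484) + 164504) = √((-635 - 484)/1120 + 164504) = √((1/1120)*(-1119) + 164504) = √(-1119/1120 + 164504) = √(184243361/1120) = √12897035270/280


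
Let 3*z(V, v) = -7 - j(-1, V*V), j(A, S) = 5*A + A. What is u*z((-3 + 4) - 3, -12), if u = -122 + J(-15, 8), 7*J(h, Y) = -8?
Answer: 862/21 ≈ 41.048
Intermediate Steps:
J(h, Y) = -8/7 (J(h, Y) = (1/7)*(-8) = -8/7)
j(A, S) = 6*A
u = -862/7 (u = -122 - 8/7 = -862/7 ≈ -123.14)
z(V, v) = -1/3 (z(V, v) = (-7 - 6*(-1))/3 = (-7 - 1*(-6))/3 = (-7 + 6)/3 = (1/3)*(-1) = -1/3)
u*z((-3 + 4) - 3, -12) = -862/7*(-1/3) = 862/21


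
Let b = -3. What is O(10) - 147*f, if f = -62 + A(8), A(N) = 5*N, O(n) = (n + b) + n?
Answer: 3251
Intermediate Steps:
O(n) = -3 + 2*n (O(n) = (n - 3) + n = (-3 + n) + n = -3 + 2*n)
f = -22 (f = -62 + 5*8 = -62 + 40 = -22)
O(10) - 147*f = (-3 + 2*10) - 147*(-22) = (-3 + 20) + 3234 = 17 + 3234 = 3251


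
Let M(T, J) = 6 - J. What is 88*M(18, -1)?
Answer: 616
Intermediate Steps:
88*M(18, -1) = 88*(6 - 1*(-1)) = 88*(6 + 1) = 88*7 = 616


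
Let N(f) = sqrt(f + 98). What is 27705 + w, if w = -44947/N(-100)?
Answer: 27705 + 44947*I*sqrt(2)/2 ≈ 27705.0 + 31782.0*I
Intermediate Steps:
N(f) = sqrt(98 + f)
w = 44947*I*sqrt(2)/2 (w = -44947/sqrt(98 - 100) = -44947*(-I*sqrt(2)/2) = -(-44947)*I*sqrt(2)/2 = 44947*I*sqrt(2)/2 ≈ 31782.0*I)
27705 + w = 27705 + 44947*I*sqrt(2)/2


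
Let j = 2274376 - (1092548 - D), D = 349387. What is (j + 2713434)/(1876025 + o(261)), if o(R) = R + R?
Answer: 4244649/1876547 ≈ 2.2619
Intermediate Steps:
j = 1531215 (j = 2274376 - (1092548 - 1*349387) = 2274376 - (1092548 - 349387) = 2274376 - 1*743161 = 2274376 - 743161 = 1531215)
o(R) = 2*R
(j + 2713434)/(1876025 + o(261)) = (1531215 + 2713434)/(1876025 + 2*261) = 4244649/(1876025 + 522) = 4244649/1876547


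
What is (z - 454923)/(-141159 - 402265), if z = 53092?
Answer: 401831/543424 ≈ 0.73944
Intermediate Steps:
(z - 454923)/(-141159 - 402265) = (53092 - 454923)/(-141159 - 402265) = -401831/(-543424) = -401831*(-1/543424) = 401831/543424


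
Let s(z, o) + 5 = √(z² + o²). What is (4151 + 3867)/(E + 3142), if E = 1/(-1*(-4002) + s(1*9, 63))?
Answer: 16094980143406/6307112950657 + 72162*√2/31535564753285 ≈ 2.5519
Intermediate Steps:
s(z, o) = -5 + √(o² + z²) (s(z, o) = -5 + √(z² + o²) = -5 + √(o² + z²))
E = 1/(3997 + 45*√2) (E = 1/(-1*(-4002) + (-5 + √(63² + (1*9)²))) = 1/(4002 + (-5 + √(3969 + 9²))) = 1/(4002 + (-5 + √(3969 + 81))) = 1/(4002 + (-5 + √4050)) = 1/(4002 + (-5 + 45*√2)) = 1/(3997 + 45*√2) ≈ 0.00024627)
(4151 + 3867)/(E + 3142) = (4151 + 3867)/((3997/15971959 - 45*√2/15971959) + 3142) = 8018/(50183899175/15971959 - 45*√2/15971959)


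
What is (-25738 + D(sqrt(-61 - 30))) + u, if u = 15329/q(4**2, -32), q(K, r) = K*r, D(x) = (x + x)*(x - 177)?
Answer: -13286369/512 - 354*I*sqrt(91) ≈ -25950.0 - 3376.9*I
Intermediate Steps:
D(x) = 2*x*(-177 + x) (D(x) = (2*x)*(-177 + x) = 2*x*(-177 + x))
u = -15329/512 (u = 15329/((4**2*(-32))) = 15329/((16*(-32))) = 15329/(-512) = 15329*(-1/512) = -15329/512 ≈ -29.939)
(-25738 + D(sqrt(-61 - 30))) + u = (-25738 + 2*sqrt(-61 - 30)*(-177 + sqrt(-61 - 30))) - 15329/512 = (-25738 + 2*sqrt(-91)*(-177 + sqrt(-91))) - 15329/512 = (-25738 + 2*(I*sqrt(91))*(-177 + I*sqrt(91))) - 15329/512 = (-25738 + 2*I*sqrt(91)*(-177 + I*sqrt(91))) - 15329/512 = -13193185/512 + 2*I*sqrt(91)*(-177 + I*sqrt(91))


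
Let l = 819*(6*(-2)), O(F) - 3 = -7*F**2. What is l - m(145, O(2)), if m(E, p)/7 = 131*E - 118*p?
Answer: -163443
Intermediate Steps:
O(F) = 3 - 7*F**2
l = -9828 (l = 819*(-12) = -9828)
m(E, p) = -826*p + 917*E (m(E, p) = 7*(131*E - 118*p) = 7*(-118*p + 131*E) = -826*p + 917*E)
l - m(145, O(2)) = -9828 - (-826*(3 - 7*2**2) + 917*145) = -9828 - (-826*(3 - 7*4) + 132965) = -9828 - (-826*(3 - 28) + 132965) = -9828 - (-826*(-25) + 132965) = -9828 - (20650 + 132965) = -9828 - 1*153615 = -9828 - 153615 = -163443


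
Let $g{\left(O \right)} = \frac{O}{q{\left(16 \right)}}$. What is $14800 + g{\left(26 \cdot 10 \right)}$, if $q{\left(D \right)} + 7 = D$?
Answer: $\frac{133460}{9} \approx 14829.0$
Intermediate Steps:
$q{\left(D \right)} = -7 + D$
$g{\left(O \right)} = \frac{O}{9}$ ($g{\left(O \right)} = \frac{O}{-7 + 16} = \frac{O}{9}$)
$14800 + g{\left(26 \cdot 10 \right)} = 14800 + \frac{26 \cdot 10}{9} = 14800 + \frac{1}{9} \cdot 260 = 14800 + \frac{260}{9} = \frac{133460}{9}$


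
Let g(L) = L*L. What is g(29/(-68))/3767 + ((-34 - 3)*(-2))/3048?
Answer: 161442545/6636489648 ≈ 0.024327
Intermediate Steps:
g(L) = L²
g(29/(-68))/3767 + ((-34 - 3)*(-2))/3048 = (29/(-68))²/3767 + ((-34 - 3)*(-2))/3048 = (29*(-1/68))²*(1/3767) - 37*(-2)*(1/3048) = (-29/68)²*(1/3767) + 74*(1/3048) = (841/4624)*(1/3767) + 37/1524 = 841/17418608 + 37/1524 = 161442545/6636489648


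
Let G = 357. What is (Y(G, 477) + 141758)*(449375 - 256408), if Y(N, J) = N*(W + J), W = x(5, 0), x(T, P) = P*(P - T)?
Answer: 60214773449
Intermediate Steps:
W = 0 (W = 0*(0 - 1*5) = 0*(0 - 5) = 0*(-5) = 0)
Y(N, J) = J*N (Y(N, J) = N*(0 + J) = N*J = J*N)
(Y(G, 477) + 141758)*(449375 - 256408) = (477*357 + 141758)*(449375 - 256408) = (170289 + 141758)*192967 = 312047*192967 = 60214773449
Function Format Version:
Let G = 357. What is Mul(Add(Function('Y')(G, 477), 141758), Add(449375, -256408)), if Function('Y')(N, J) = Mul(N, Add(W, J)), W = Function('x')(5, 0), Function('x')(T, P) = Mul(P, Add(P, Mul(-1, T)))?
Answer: 60214773449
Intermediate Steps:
W = 0 (W = Mul(0, Add(0, Mul(-1, 5))) = Mul(0, Add(0, -5)) = Mul(0, -5) = 0)
Function('Y')(N, J) = Mul(J, N) (Function('Y')(N, J) = Mul(N, Add(0, J)) = Mul(N, J) = Mul(J, N))
Mul(Add(Function('Y')(G, 477), 141758), Add(449375, -256408)) = Mul(Add(Mul(477, 357), 141758), Add(449375, -256408)) = Mul(Add(170289, 141758), 192967) = Mul(312047, 192967) = 60214773449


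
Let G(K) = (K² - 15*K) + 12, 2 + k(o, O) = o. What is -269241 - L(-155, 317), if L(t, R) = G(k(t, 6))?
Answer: -296257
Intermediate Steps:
k(o, O) = -2 + o
G(K) = 12 + K² - 15*K
L(t, R) = 42 + (-2 + t)² - 15*t (L(t, R) = 12 + (-2 + t)² - 15*(-2 + t) = 12 + (-2 + t)² + (30 - 15*t) = 42 + (-2 + t)² - 15*t)
-269241 - L(-155, 317) = -269241 - (46 + (-155)² - 19*(-155)) = -269241 - (46 + 24025 + 2945) = -269241 - 1*27016 = -269241 - 27016 = -296257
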